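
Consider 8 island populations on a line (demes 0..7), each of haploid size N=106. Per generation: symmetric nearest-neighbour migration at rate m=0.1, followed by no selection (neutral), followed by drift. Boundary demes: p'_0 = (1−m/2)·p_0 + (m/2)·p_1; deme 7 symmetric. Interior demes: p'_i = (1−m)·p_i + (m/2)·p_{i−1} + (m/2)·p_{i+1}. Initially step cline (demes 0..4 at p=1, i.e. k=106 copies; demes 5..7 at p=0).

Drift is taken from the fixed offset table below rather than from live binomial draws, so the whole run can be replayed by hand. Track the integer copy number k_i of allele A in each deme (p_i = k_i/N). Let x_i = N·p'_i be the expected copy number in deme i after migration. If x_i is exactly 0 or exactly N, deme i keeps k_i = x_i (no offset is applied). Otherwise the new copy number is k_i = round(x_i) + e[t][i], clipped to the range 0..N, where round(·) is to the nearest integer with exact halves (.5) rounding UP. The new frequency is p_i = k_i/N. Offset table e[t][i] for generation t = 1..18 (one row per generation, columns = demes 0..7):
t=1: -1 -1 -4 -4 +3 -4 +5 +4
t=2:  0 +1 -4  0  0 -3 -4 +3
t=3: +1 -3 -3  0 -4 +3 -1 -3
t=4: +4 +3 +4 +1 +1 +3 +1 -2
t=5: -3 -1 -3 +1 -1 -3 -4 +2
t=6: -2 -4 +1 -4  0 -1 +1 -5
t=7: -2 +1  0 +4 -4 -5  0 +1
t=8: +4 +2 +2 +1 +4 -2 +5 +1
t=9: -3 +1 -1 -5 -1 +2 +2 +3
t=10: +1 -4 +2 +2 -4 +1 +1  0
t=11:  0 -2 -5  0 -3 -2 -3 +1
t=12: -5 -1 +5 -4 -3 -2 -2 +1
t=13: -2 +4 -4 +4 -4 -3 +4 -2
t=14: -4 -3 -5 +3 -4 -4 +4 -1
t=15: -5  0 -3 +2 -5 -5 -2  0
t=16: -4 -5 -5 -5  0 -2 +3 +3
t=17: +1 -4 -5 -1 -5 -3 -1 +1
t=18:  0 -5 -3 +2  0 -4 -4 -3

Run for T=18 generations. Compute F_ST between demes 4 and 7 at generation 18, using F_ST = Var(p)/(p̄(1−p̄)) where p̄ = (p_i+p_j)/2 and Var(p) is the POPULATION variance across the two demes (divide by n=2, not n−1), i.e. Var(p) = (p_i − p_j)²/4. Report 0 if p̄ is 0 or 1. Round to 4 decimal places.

t=0: k=[106 106 106 106 106 0 0 0]
t=1: x=[106.0000 106.0000 106.0000 106.0000 100.7000 5.3000 0.0000 0.0000] k=[106 106 106 106 104 1 0 0]
t=2: x=[106.0000 106.0000 106.0000 105.9000 98.9500 6.1000 0.0500 0.0000] k=[106 106 106 106 99 3 0 0]
t=3: x=[106.0000 106.0000 106.0000 105.6500 94.5500 7.6500 0.1500 0.0000] k=[106 106 106 106 91 11 0 0]
t=4: x=[106.0000 106.0000 106.0000 105.2500 87.7500 14.4500 0.5500 0.0000] k=[106 106 106 106 89 17 2 0]
t=5: x=[106.0000 106.0000 106.0000 105.1500 86.2500 19.8500 2.6500 0.1000] k=[106 106 106 106 85 17 0 2]
t=6: x=[106.0000 106.0000 106.0000 104.9500 82.6500 19.5500 0.9500 1.9000] k=[106 106 106 101 83 19 2 0]
t=7: x=[106.0000 106.0000 105.7500 100.3500 80.7000 21.3500 2.7500 0.1000] k=[106 106 106 104 77 16 3 1]
t=8: x=[106.0000 106.0000 105.9000 102.7500 75.3000 18.4000 3.5500 1.1000] k=[106 106 106 104 79 16 9 2]
t=9: x=[106.0000 106.0000 105.9000 102.8500 77.1000 18.8000 9.0000 2.3500] k=[106 106 105 98 76 21 11 5]
t=10: x=[106.0000 105.9500 104.7000 97.2500 74.3500 23.2500 11.2000 5.3000] k=[106 102 106 99 70 24 12 5]
t=11: x=[105.8000 102.4000 105.4500 97.9000 69.1500 25.7000 12.2500 5.3500] k=[106 100 100 98 66 24 9 6]
t=12: x=[105.7000 100.3000 99.9000 96.5000 65.5000 25.3500 9.6000 6.1500] k=[101 99 105 93 63 23 8 7]
t=13: x=[100.9000 99.4000 104.1000 92.1000 62.5000 24.2500 8.7000 7.0500] k=[99 103 100 96 59 21 13 5]
t=14: x=[99.2000 102.6500 99.9500 94.3500 58.9500 22.5000 13.0000 5.4000] k=[95 100 95 97 55 19 17 4]
t=15: x=[95.2500 99.5000 95.3500 94.8000 55.3000 20.7000 16.4500 4.6500] k=[90 100 92 97 50 16 14 5]
t=16: x=[90.5000 99.1000 92.6500 94.4000 50.6500 17.6000 13.6500 5.4500] k=[87 94 88 89 51 16 17 8]
t=17: x=[87.3500 93.3500 88.3500 87.0500 51.1500 17.8000 16.5000 8.4500] k=[88 89 83 86 46 15 16 9]
t=18: x=[88.0500 88.6500 83.4500 83.8500 46.4500 16.6000 15.6000 9.3500] k=[88 84 80 86 46 13 12 6]

0.1923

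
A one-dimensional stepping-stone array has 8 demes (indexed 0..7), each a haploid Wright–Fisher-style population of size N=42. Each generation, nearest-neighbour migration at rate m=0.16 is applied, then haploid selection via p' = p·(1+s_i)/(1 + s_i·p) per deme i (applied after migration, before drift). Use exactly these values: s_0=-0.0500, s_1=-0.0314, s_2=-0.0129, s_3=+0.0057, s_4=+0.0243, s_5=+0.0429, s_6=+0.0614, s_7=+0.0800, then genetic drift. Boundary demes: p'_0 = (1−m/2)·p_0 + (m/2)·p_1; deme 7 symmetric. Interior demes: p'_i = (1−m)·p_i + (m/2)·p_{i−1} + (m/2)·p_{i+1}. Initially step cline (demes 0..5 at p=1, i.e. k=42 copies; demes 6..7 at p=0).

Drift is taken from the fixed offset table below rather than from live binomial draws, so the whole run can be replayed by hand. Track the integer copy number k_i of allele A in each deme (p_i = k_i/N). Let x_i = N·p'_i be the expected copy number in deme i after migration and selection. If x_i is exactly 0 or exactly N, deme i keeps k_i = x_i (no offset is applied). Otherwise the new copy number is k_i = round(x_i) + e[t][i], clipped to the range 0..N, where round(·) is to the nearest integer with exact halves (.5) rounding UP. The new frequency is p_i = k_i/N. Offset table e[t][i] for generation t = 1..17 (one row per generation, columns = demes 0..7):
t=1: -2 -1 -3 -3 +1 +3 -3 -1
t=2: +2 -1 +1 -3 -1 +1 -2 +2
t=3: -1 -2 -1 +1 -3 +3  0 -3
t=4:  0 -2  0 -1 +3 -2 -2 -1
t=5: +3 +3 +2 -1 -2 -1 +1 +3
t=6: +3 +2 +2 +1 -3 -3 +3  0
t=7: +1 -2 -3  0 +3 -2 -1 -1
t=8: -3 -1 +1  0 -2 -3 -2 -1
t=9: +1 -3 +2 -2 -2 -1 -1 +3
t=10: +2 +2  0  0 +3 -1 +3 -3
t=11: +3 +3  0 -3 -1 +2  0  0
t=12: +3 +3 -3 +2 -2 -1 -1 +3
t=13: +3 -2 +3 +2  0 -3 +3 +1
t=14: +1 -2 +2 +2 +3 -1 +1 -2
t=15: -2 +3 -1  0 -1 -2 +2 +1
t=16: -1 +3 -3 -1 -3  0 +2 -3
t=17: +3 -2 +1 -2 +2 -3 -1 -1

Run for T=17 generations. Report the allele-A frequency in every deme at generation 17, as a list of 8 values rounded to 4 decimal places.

t=0: k=[42 42 42 42 42 42 0 0]
t=1: x=[42.0000 42.0000 42.0000 42.0000 42.0000 38.7676 3.5489 0.0000] k=[42 42 42 42 42 42 1 0]
t=2: x=[42.0000 42.0000 42.0000 42.0000 42.0000 38.8448 4.4307 0.0864] k=[42 42 42 42 42 40 2 2]
t=3: x=[42.0000 42.0000 42.0000 42.0000 41.8438 37.2983 5.3103 2.1518] k=[42 42 42 42 39 40 5 0]
t=4: x=[42.0000 42.0000 42.0000 41.7614 39.3796 37.2983 7.7703 0.4317] k=[42 42 42 41 42 35 6 0]
t=5: x=[42.0000 42.0000 41.9190 41.1647 41.3750 33.5277 8.2271 0.5179] k=[42 42 42 40 39 33 9 4]
t=6: x=[42.0000 42.0000 41.8379 40.0904 38.6743 31.8860 10.9968 4.7125] k=[42 42 42 41 36 29 14 5]
t=7: x=[42.0000 42.0000 41.9190 40.6872 35.9651 28.7440 15.0505 6.1110] k=[42 42 39 41 39 27 14 5]
t=8: x=[42.0000 41.7523 39.3682 40.6872 38.2822 27.3236 14.8876 6.1110] k=[42 41 40 41 36 24 13 5]
t=9: x=[41.9158 40.9684 40.1370 40.5281 35.5718 24.5102 13.7861 6.0265] k=[42 38 42 39 34 24 13 9]
t=10: x=[41.6633 38.5400 41.4328 38.8566 33.7602 24.3512 14.1128 9.8900] k=[42 41 41 39 37 23 17 7]
t=11: x=[41.9158 41.0508 40.8253 39.0158 36.1617 24.0729 17.2827 8.3007] k=[42 42 41 36 35 26 17 8]
t=12: x=[42.0000 41.9174 40.6633 36.3479 34.5089 26.4139 17.6062 9.2637] k=[42 42 38 38 33 25 17 12]
t=13: x=[42.0000 41.6697 38.2762 37.6223 32.9319 25.4233 17.8487 13.0830] k=[42 40 41 40 33 22 21 14]
t=14: x=[41.8316 40.1854 40.8253 39.5332 32.8529 23.2370 21.1456 15.3005] k=[42 38 42 42 36 22 22 13]
t=15: x=[41.6633 38.5400 41.6759 41.5227 35.4931 23.5556 21.9051 14.4402] k=[40 42 41 42 34 22 24 15]
t=16: x=[40.0676 41.7523 41.1492 41.2840 33.8390 23.5556 23.7373 16.4840] k=[39 42 38 40 31 24 26 13]
t=17: x=[39.1048 41.4221 38.4379 39.1352 31.3520 25.1456 25.4018 14.7683] k=[42 39 39 37 33 22 24 14]

[1.0000, 0.9286, 0.9286, 0.8810, 0.7857, 0.5238, 0.5714, 0.3333]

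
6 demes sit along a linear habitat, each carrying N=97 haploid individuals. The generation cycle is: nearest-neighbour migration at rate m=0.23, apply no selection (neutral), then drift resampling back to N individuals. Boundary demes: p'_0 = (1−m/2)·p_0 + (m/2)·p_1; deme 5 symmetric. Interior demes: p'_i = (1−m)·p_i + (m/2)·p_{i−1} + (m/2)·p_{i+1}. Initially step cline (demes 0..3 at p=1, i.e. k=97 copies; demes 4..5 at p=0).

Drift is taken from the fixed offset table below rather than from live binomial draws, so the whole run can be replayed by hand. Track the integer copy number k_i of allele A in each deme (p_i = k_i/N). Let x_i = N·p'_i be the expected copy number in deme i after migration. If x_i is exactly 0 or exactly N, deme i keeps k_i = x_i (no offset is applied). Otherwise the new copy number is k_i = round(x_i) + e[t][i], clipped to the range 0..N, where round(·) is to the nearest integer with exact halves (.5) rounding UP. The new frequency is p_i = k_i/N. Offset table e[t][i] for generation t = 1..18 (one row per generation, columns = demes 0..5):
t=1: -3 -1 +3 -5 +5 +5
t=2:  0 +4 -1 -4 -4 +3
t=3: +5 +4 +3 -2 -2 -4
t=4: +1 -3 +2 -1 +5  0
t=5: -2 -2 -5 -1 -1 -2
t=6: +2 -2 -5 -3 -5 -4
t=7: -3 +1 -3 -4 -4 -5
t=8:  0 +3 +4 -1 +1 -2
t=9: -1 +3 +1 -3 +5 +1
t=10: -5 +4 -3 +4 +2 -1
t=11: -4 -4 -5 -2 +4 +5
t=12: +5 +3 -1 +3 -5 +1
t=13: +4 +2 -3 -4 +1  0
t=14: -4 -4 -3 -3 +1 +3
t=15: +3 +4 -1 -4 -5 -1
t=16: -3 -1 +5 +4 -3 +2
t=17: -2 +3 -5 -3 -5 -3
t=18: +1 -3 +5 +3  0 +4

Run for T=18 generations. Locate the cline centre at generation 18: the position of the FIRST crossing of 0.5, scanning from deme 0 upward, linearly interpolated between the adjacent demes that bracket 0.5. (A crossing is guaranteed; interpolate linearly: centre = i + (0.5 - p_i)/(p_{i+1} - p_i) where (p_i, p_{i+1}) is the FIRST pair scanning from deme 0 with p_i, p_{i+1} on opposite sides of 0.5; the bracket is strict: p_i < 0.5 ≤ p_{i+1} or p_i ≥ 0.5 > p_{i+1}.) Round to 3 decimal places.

t=0: k=[97 97 97 97 0 0]
t=1: x=[97.0000 97.0000 97.0000 85.8450 11.1550 0.0000] k=[97 97 97 81 16 0]
t=2: x=[97.0000 97.0000 95.1600 75.3650 21.6350 1.8400] k=[97 97 94 71 18 5]
t=3: x=[97.0000 96.6550 91.7000 67.5500 22.6000 6.4950] k=[97 97 95 66 21 2]
t=4: x=[97.0000 96.7700 91.8950 64.1600 23.9900 4.1850] k=[97 94 94 63 29 4]
t=5: x=[96.6550 94.3450 90.4350 62.6550 30.0350 6.8750] k=[95 92 85 62 29 5]
t=6: x=[94.6550 91.5400 83.1600 60.8500 30.0350 7.7600] k=[97 90 78 58 25 4]
t=7: x=[96.1950 89.4250 77.0800 56.5050 26.3800 6.4150] k=[93 90 74 53 22 1]
t=8: x=[92.6550 88.5050 73.4250 51.8500 23.1500 3.4150] k=[93 92 77 51 24 1]
t=9: x=[92.8850 90.3900 75.7350 50.8850 24.4600 3.6450] k=[92 93 77 48 29 5]
t=10: x=[92.1150 91.0450 75.5050 49.1500 28.4250 7.7600] k=[87 95 73 53 30 7]
t=11: x=[87.9200 91.5500 73.2300 52.6550 30.0000 9.6450] k=[84 88 68 51 34 15]
t=12: x=[84.4600 85.2400 68.3450 51.0000 33.7700 17.1850] k=[89 88 67 54 29 18]
t=13: x=[88.8850 85.7000 67.9200 52.6200 30.6100 19.2650] k=[93 88 65 49 32 19]
t=14: x=[92.4250 85.9300 65.8050 48.8850 32.4600 20.4950] k=[88 82 63 46 33 23]
t=15: x=[87.3100 80.5050 63.2300 46.4600 33.3450 24.1500] k=[90 85 62 42 28 23]
t=16: x=[89.4250 82.9300 62.3450 42.6900 29.0350 23.5750] k=[86 82 67 47 26 26]
t=17: x=[85.5400 80.7350 66.4250 46.8850 28.4150 26.0000] k=[84 84 61 44 23 23]
t=18: x=[84.0000 81.3550 61.6900 43.5400 25.4150 23.0000] k=[85 78 67 47 25 27]

2.925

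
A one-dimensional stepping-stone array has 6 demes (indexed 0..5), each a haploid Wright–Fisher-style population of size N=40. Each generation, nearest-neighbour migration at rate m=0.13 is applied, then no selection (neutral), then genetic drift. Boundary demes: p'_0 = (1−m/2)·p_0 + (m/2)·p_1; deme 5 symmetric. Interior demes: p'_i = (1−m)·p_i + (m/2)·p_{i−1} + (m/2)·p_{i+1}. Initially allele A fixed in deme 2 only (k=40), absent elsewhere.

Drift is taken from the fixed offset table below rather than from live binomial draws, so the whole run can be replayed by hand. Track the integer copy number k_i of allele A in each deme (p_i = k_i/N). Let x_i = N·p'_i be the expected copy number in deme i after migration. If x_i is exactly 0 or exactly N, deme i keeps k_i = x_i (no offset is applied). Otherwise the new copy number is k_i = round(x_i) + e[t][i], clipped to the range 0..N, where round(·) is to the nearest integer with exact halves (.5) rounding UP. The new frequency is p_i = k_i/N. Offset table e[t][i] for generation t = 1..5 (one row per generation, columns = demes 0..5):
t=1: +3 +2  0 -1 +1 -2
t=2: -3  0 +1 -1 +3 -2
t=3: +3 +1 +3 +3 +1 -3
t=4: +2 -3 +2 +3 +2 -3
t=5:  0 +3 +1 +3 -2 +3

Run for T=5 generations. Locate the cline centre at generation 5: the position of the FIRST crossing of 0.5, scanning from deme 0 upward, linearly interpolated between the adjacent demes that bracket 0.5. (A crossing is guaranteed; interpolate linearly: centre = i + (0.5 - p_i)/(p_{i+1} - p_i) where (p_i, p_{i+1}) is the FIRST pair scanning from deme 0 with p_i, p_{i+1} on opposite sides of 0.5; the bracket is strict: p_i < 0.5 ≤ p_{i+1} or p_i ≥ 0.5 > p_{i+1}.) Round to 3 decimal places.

t=0: k=[0 0 40 0 0 0]
t=1: x=[0.0000 2.6000 34.8000 2.6000 0.0000 0.0000] k=[0 5 35 2 0 0]
t=2: x=[0.3250 6.6250 30.9050 4.0150 0.1300 0.0000] k=[0 7 32 3 3 0]
t=3: x=[0.4550 8.1700 28.4900 4.8850 2.8050 0.1950] k=[3 9 31 8 4 0]
t=4: x=[3.3900 10.0400 28.0750 9.2350 4.0000 0.2600] k=[5 7 30 12 6 0]
t=5: x=[5.1300 8.3650 27.3350 12.7800 6.0000 0.3900] k=[5 11 28 16 4 3]

1.529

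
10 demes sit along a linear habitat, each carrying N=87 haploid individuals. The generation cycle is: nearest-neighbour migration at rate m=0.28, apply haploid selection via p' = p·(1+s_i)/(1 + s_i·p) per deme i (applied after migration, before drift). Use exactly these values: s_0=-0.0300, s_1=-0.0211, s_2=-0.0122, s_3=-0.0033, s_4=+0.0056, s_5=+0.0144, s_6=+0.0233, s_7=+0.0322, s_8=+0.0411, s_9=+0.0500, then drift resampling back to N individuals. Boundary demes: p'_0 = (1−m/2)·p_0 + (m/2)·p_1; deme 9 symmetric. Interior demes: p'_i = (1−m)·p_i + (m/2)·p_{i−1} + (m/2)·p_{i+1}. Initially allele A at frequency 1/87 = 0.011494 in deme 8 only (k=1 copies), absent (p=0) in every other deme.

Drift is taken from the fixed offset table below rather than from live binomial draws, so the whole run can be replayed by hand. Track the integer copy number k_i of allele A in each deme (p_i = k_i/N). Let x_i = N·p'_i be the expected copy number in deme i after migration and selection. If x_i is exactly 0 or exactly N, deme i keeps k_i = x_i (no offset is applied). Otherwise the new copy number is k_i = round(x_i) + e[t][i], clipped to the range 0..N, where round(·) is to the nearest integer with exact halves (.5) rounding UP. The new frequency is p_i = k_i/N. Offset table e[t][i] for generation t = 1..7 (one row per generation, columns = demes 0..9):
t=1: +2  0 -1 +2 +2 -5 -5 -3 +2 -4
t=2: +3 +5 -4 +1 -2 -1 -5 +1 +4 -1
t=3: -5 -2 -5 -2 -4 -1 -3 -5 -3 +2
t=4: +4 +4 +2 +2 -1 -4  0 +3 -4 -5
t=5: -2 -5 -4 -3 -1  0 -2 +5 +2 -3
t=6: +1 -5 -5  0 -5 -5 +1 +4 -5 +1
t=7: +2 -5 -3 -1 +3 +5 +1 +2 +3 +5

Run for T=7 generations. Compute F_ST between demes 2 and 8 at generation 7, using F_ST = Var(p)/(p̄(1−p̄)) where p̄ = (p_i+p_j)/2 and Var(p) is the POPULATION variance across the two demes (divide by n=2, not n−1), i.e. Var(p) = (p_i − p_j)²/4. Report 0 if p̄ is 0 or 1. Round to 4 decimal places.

0.0235

t=0: k=[0 0 0 0 0 0 0 0 1 0]
t=1: x=[0.0000 0.0000 0.0000 0.0000 0.0000 0.0000 0.0000 0.1445 0.7493 0.1470] k=[0 0 0 0 0 0 0 0 3 0]
t=2: x=[0.0000 0.0000 0.0000 0.0000 0.0000 0.0000 0.0000 0.4335 2.2465 0.4409] k=[0 0 0 0 0 0 0 1 6 0]
t=3: x=[0.0000 0.0000 0.0000 0.0000 0.0000 0.0000 0.1433 1.6093 4.6335 0.8816] k=[0 0 0 0 0 0 0 0 2 3]
t=4: x=[0.0000 0.0000 0.0000 0.0000 0.0000 0.0000 0.0000 0.2890 1.9347 2.9981] k=[0 0 0 0 0 0 0 3 0 0]
t=5: x=[0.0000 0.0000 0.0000 0.0000 0.0000 0.0000 0.4297 2.2278 0.4372 0.0000] k=[0 0 0 0 0 0 0 7 2 0]
t=6: x=[0.0000 0.0000 0.0000 0.0000 0.0000 0.0000 1.0026 5.4805 2.5166 0.2940] k=[0 0 0 0 0 0 2 9 0 1]
t=7: x=[0.0000 0.0000 0.0000 0.0000 0.0000 0.2840 2.7609 6.9603 1.4566 0.9026] k=[0 0 0 0 0 5 4 9 4 6]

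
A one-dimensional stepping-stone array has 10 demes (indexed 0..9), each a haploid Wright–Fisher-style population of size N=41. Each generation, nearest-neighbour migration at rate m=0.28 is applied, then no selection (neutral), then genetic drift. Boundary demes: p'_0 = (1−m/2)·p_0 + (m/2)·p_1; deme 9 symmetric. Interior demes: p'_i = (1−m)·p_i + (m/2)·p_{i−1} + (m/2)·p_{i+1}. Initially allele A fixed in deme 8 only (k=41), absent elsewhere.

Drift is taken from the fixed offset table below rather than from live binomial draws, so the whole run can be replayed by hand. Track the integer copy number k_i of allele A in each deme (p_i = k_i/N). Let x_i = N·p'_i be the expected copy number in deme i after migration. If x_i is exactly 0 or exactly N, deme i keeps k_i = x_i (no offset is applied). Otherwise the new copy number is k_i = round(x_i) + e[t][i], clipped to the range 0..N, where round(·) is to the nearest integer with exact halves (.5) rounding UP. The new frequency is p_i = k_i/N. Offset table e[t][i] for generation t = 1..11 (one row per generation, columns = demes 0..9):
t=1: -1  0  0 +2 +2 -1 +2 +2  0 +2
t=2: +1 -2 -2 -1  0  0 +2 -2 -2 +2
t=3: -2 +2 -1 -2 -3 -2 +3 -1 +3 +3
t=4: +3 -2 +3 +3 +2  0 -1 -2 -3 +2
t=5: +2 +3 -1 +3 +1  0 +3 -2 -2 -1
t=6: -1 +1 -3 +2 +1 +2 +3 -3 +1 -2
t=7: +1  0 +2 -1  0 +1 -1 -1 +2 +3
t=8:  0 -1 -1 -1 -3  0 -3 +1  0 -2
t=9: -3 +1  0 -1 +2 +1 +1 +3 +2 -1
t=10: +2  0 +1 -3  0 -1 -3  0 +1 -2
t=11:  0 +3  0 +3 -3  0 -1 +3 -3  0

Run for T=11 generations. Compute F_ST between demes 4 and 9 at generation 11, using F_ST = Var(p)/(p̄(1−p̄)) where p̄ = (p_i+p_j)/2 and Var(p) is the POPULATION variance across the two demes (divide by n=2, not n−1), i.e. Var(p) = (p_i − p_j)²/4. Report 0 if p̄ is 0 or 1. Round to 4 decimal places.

0.1884

t=0: k=[0 0 0 0 0 0 0 0 41 0]
t=1: x=[0.0000 0.0000 0.0000 0.0000 0.0000 0.0000 0.0000 5.7400 29.5200 5.7400] k=[0 0 0 0 0 0 0 8 30 8]
t=2: x=[0.0000 0.0000 0.0000 0.0000 0.0000 0.0000 1.1200 9.9600 23.8400 11.0800] k=[0 0 0 0 0 0 3 8 22 13]
t=3: x=[0.0000 0.0000 0.0000 0.0000 0.0000 0.4200 3.2800 9.2600 18.7800 14.2600] k=[0 0 0 0 0 0 6 8 22 17]
t=4: x=[0.0000 0.0000 0.0000 0.0000 0.0000 0.8400 5.4400 9.6800 19.3400 17.7000] k=[0 0 0 0 0 1 4 8 16 20]
t=5: x=[0.0000 0.0000 0.0000 0.0000 0.1400 1.2800 4.1400 8.5600 15.4400 19.4400] k=[0 0 0 0 1 1 7 7 13 18]
t=6: x=[0.0000 0.0000 0.0000 0.1400 0.8600 1.8400 6.1600 7.8400 12.8600 17.3000] k=[0 0 0 2 2 4 9 5 14 15]
t=7: x=[0.0000 0.0000 0.2800 1.7200 2.2800 4.4200 7.7400 6.8200 12.8800 14.8600] k=[0 0 2 1 2 5 7 6 15 18]
t=8: x=[0.0000 0.2800 1.5800 1.2800 2.2800 4.8600 6.5800 7.4000 14.1600 17.5800] k=[0 0 1 0 0 5 4 8 14 16]
t=9: x=[0.0000 0.1400 0.7200 0.1400 0.7000 4.1600 4.7000 8.2800 13.4400 15.7200] k=[0 1 1 0 3 5 6 11 15 15]
t=10: x=[0.1400 0.8600 0.8600 0.5600 2.8600 4.8600 6.5600 10.8600 14.4400 15.0000] k=[2 1 2 0 3 4 4 11 15 13]
t=11: x=[1.8600 1.2800 1.5800 0.7000 2.7200 3.8600 4.9800 10.5800 14.1600 13.2800] k=[2 4 2 4 0 4 4 14 11 13]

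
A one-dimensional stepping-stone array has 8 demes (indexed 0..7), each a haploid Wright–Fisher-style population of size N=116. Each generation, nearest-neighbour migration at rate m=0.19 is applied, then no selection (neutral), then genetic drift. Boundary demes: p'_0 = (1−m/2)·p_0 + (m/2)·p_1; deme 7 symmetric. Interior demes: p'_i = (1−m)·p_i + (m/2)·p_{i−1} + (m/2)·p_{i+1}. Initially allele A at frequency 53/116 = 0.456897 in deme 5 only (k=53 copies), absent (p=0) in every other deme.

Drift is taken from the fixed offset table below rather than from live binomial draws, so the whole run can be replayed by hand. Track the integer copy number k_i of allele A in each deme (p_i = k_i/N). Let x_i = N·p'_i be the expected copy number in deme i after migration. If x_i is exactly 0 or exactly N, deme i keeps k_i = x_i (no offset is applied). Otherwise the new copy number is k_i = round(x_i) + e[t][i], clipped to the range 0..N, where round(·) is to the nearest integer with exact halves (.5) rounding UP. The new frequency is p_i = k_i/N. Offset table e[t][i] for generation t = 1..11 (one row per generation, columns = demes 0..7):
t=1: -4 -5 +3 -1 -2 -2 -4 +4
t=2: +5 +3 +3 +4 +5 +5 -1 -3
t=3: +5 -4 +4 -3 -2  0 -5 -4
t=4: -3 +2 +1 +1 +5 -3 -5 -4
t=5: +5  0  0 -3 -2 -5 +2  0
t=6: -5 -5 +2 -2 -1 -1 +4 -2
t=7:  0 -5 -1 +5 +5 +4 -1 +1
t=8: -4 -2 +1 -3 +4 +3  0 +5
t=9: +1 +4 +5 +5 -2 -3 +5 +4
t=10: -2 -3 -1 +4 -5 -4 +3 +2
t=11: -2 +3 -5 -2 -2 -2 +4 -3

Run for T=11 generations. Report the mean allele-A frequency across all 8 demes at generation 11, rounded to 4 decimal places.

t=0: k=[0 0 0 0 0 53 0 0]
t=1: x=[0.0000 0.0000 0.0000 0.0000 5.0350 42.9300 5.0350 0.0000] k=[0 0 0 0 3 41 1 0]
t=2: x=[0.0000 0.0000 0.0000 0.2850 6.3250 33.5900 4.7050 0.0950] k=[0 0 0 4 11 39 4 0]
t=3: x=[0.0000 0.0000 0.3800 4.2850 12.9950 33.0150 6.9450 0.3800] k=[0 0 4 1 11 33 2 0]
t=4: x=[0.0000 0.3800 3.3350 2.2350 12.1400 27.9650 4.7550 0.1900] k=[0 2 4 3 17 25 0 0]
t=5: x=[0.1900 2.0000 3.7150 4.4250 16.4300 21.8650 2.3750 0.0000] k=[5 2 4 1 14 17 4 0]
t=6: x=[4.7150 2.4750 3.5250 2.5200 13.0500 15.4800 4.8550 0.3800] k=[0 0 6 1 12 14 9 0]
t=7: x=[0.0000 0.5700 4.9550 2.5200 11.1450 13.3350 8.6200 0.8550] k=[0 0 4 8 16 17 8 2]
t=8: x=[0.0000 0.3800 4.0000 8.3800 15.3350 16.0500 8.2850 2.5700] k=[0 0 5 5 19 19 8 8]
t=9: x=[0.0000 0.4750 4.5250 6.3300 17.6700 17.9550 9.0450 8.0000] k=[0 4 10 11 16 15 14 12]
t=10: x=[0.3800 4.1900 9.5250 11.3800 15.4300 15.0000 13.9050 12.1900] k=[0 1 9 15 10 11 17 14]
t=11: x=[0.0950 1.6650 8.8100 13.9550 10.5700 11.4750 16.1450 14.2850] k=[0 5 4 12 9 9 20 11]

0.0754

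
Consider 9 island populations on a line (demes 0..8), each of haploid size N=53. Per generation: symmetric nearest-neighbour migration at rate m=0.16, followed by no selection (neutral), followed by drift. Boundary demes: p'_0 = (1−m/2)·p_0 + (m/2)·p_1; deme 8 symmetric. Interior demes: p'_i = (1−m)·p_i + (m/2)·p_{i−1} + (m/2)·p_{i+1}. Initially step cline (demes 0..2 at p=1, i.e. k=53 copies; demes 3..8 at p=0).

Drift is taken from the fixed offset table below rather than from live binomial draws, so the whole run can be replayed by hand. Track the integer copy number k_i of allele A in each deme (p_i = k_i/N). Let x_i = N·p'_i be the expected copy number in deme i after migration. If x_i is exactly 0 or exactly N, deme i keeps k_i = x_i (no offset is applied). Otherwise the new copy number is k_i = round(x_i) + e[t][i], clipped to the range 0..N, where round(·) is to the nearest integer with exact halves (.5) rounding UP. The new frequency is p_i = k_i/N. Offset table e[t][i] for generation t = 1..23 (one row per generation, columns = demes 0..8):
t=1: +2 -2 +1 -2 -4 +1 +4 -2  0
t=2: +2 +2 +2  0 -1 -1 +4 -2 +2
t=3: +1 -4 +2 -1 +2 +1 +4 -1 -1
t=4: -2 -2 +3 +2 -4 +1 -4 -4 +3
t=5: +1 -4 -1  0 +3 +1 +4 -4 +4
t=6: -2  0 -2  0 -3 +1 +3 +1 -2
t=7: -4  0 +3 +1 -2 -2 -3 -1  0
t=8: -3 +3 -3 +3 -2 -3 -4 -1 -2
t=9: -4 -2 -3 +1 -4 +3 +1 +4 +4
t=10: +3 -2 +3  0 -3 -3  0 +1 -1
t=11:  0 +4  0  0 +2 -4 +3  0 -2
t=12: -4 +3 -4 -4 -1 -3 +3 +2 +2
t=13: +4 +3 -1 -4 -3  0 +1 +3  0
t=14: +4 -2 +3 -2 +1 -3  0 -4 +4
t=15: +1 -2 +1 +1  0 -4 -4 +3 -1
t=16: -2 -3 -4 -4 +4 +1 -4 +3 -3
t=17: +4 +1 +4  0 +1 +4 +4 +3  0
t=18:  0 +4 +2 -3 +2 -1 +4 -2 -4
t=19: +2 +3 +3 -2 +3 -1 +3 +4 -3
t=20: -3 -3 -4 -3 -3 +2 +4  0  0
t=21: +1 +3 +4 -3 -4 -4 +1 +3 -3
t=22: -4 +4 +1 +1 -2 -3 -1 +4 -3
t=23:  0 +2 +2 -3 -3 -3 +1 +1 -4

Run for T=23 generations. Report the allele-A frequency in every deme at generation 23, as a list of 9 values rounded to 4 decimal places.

t=0: k=[53 53 53 0 0 0 0 0 0]
t=1: x=[53.0000 53.0000 48.7600 4.2400 0.0000 0.0000 0.0000 0.0000 0.0000] k=[53 53 50 2 0 0 0 0 0]
t=2: x=[53.0000 52.7600 46.4000 5.6800 0.1600 0.0000 0.0000 0.0000 0.0000] k=[53 53 48 6 0 0 0 0 0]
t=3: x=[53.0000 52.6000 45.0400 8.8800 0.4800 0.0000 0.0000 0.0000 0.0000] k=[53 49 47 8 2 0 0 0 0]
t=4: x=[52.6800 49.1600 44.0400 10.6400 2.3200 0.1600 0.0000 0.0000 0.0000] k=[51 47 47 13 0 1 0 0 0]
t=5: x=[50.6800 47.3200 44.2800 14.6800 1.1200 0.8400 0.0800 0.0000 0.0000] k=[52 43 43 15 4 2 4 0 0]
t=6: x=[51.2800 43.7200 40.7600 16.3600 4.7200 2.3200 3.5200 0.3200 0.0000] k=[49 44 39 16 2 3 7 1 0]
t=7: x=[48.6000 44.0000 37.5600 16.7200 3.2000 3.2400 6.2000 1.4000 0.0800] k=[45 44 41 18 1 1 3 0 0]
t=8: x=[44.9200 43.8400 39.4000 18.4800 2.3600 1.1600 2.6000 0.2400 0.0000] k=[42 47 36 21 0 0 0 0 0]
t=9: x=[42.4000 45.7200 35.6800 20.5200 1.6800 0.0000 0.0000 0.0000 0.0000] k=[38 44 33 22 0 0 0 0 0]
t=10: x=[38.4800 42.6400 33.0000 21.1200 1.7600 0.0000 0.0000 0.0000 0.0000] k=[41 41 36 21 0 0 0 0 0]
t=11: x=[41.0000 40.6000 35.2000 20.5200 1.6800 0.0000 0.0000 0.0000 0.0000] k=[41 45 35 21 4 0 0 0 0]
t=12: x=[41.3200 43.8800 34.6800 20.7600 5.0400 0.3200 0.0000 0.0000 0.0000] k=[37 47 31 17 4 0 0 0 0]
t=13: x=[37.8000 44.9200 31.1600 17.0800 4.7200 0.3200 0.0000 0.0000 0.0000] k=[42 48 30 13 2 0 0 0 0]
t=14: x=[42.4800 46.0800 30.0800 13.4800 2.7200 0.1600 0.0000 0.0000 0.0000] k=[46 44 33 11 4 0 0 0 0]
t=15: x=[45.8400 43.2800 32.1200 12.2000 4.2400 0.3200 0.0000 0.0000 0.0000] k=[47 41 33 13 4 0 0 0 0]
t=16: x=[46.5200 40.8400 32.0400 13.8800 4.4000 0.3200 0.0000 0.0000 0.0000] k=[45 38 28 10 8 1 0 0 0]
t=17: x=[44.4400 37.7600 27.3600 11.2800 7.6000 1.4800 0.0800 0.0000 0.0000] k=[48 39 31 11 9 5 4 0 0]
t=18: x=[47.2800 39.0800 30.0400 12.4400 8.8400 5.2400 3.7600 0.3200 0.0000] k=[47 43 32 9 11 4 8 0 0]
t=19: x=[46.6800 42.4400 31.0400 11.0000 10.2800 4.8800 7.0400 0.6400 0.0000] k=[49 45 34 9 13 4 10 5 0]
t=20: x=[48.6800 44.4400 32.8800 11.3200 11.9600 5.2000 9.1200 5.0000 0.4000] k=[46 41 29 8 9 7 13 5 0]
t=21: x=[45.6000 40.4400 28.2800 9.7600 8.7600 7.6400 11.8800 5.2400 0.4000] k=[47 43 32 7 5 4 13 8 0]
t=22: x=[46.6800 42.4400 30.8800 8.8400 5.0800 4.8000 11.8800 7.7600 0.6400] k=[43 46 32 10 3 2 11 12 0]
t=23: x=[43.2400 44.6400 31.3600 11.2000 3.4800 2.8000 10.3600 10.9600 0.9600] k=[43 47 33 8 0 0 11 12 0]

[0.8113, 0.8868, 0.6226, 0.1509, 0.0000, 0.0000, 0.2075, 0.2264, 0.0000]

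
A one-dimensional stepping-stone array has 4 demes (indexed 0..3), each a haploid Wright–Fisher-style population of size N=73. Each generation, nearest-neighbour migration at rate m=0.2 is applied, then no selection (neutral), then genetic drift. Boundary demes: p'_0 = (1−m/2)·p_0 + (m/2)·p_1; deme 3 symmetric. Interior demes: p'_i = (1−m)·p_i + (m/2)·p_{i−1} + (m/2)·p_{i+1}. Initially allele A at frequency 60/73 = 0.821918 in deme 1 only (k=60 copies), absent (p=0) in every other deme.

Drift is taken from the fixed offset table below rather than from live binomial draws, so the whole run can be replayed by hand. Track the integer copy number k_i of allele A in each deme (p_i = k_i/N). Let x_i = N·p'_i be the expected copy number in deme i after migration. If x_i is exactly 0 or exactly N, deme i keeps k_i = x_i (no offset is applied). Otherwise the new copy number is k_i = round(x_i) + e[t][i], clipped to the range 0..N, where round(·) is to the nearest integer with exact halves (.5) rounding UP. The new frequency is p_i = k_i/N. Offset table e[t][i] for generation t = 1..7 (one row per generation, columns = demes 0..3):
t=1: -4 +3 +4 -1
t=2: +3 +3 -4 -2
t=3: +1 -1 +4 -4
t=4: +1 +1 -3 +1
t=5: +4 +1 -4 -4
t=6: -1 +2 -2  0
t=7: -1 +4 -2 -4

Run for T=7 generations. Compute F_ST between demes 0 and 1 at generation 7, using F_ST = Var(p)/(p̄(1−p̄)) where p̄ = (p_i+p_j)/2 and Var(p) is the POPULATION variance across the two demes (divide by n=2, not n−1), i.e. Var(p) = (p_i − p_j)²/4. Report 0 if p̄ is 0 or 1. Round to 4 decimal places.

t=0: k=[0 60 0 0]
t=1: x=[6.0000 48.0000 6.0000 0.0000] k=[2 51 10 0]
t=2: x=[6.9000 42.0000 13.1000 1.0000] k=[10 45 9 0]
t=3: x=[13.5000 37.9000 11.7000 0.9000] k=[15 37 16 0]
t=4: x=[17.2000 32.7000 16.5000 1.6000] k=[18 34 14 3]
t=5: x=[19.6000 30.4000 14.9000 4.1000] k=[24 31 11 0]
t=6: x=[24.7000 28.3000 11.9000 1.1000] k=[24 30 10 1]
t=7: x=[24.6000 27.4000 11.1000 1.9000] k=[24 31 9 0]

0.0098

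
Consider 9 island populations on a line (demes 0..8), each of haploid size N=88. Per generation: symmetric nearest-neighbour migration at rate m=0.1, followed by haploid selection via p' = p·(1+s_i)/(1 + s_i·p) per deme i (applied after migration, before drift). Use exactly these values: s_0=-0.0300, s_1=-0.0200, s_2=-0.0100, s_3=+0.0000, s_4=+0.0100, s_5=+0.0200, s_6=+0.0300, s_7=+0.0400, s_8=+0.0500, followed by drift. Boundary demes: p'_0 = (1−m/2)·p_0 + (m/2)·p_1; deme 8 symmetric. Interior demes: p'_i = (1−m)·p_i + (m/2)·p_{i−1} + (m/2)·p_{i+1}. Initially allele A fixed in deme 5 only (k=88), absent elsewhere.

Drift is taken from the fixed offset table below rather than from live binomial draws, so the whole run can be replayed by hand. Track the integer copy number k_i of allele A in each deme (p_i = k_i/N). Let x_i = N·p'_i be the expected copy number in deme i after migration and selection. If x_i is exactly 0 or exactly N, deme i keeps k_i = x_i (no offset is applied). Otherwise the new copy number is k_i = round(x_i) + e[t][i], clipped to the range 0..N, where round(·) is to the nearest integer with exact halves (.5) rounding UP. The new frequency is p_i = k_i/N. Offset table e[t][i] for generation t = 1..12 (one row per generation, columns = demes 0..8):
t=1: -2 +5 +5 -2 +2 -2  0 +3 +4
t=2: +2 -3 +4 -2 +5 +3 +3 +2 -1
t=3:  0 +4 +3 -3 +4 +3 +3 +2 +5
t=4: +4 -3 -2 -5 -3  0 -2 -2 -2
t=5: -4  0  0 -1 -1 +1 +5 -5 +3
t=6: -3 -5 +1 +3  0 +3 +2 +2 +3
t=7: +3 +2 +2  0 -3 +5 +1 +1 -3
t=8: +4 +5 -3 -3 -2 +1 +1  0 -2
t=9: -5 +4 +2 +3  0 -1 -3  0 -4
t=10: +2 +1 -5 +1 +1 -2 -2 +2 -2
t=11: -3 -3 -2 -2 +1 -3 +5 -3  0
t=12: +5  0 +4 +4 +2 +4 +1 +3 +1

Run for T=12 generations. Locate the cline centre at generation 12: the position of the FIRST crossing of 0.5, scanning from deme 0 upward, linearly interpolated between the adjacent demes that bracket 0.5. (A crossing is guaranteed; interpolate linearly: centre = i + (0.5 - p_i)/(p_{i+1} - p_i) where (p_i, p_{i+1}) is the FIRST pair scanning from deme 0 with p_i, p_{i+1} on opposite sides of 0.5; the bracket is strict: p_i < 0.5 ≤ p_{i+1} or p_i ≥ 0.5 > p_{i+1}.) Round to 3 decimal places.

t=0: k=[0 0 0 0 0 88 0 0 0]
t=1: x=[0.0000 0.0000 0.0000 0.0000 4.4418 79.3556 4.5252 0.0000 0.0000] k=[0 0 0 0 6 77 5 0 0]
t=2: x=[0.0000 0.0000 0.0000 0.3000 9.3327 70.1336 8.5761 0.2600 0.0000] k=[0 0 0 0 14 73 12 2 0]
t=3: x=[0.0000 0.0000 0.0000 0.7000 16.3822 67.3150 14.9125 2.4933 0.1050] k=[0 0 0 0 20 70 18 4 5]
t=4: x=[0.0000 0.0000 0.0000 1.0000 21.6621 65.2358 20.3589 4.9294 5.1829] k=[0 0 0 0 19 65 18 3 3]
t=5: x=[0.0000 0.0000 0.0000 0.9500 20.5061 60.7241 20.0540 3.8934 3.1446] k=[0 0 0 0 20 62 25 0 6]
t=6: x=[0.0000 0.0000 0.0000 1.0000 21.2600 58.4400 26.1399 1.6109 5.9657] k=[0 0 0 4 21 61 28 4 9]
t=7: x=[0.0000 0.0000 0.1980 4.6500 22.3153 57.7444 29.0220 5.6540 9.1420] k=[0 0 2 5 19 63 30 7 6]
t=8: x=[0.0000 0.0980 2.0300 5.5500 20.6569 59.5327 31.0917 8.3931 6.3307] k=[0 5 0 3 19 61 32 8 4]
t=9: x=[0.2425 4.4145 0.3960 3.6500 20.4558 57.8437 32.8563 9.3219 4.3995] k=[0 8 2 7 20 57 30 9 0]
t=10: x=[0.3881 7.1659 2.5252 7.4000 21.3605 54.2131 30.8899 9.9406 0.4724] k=[2 8 0 8 22 52 29 12 0]
t=11: x=[2.2328 7.1659 0.7921 8.3000 22.9685 49.7787 29.8805 12.6695 0.6298] k=[0 4 0 6 24 47 35 10 1]
t=12: x=[0.1940 3.5309 0.4950 6.6000 24.4252 45.6852 34.9710 11.1771 1.5212] k=[5 4 4 11 26 50 36 14 3]

4.750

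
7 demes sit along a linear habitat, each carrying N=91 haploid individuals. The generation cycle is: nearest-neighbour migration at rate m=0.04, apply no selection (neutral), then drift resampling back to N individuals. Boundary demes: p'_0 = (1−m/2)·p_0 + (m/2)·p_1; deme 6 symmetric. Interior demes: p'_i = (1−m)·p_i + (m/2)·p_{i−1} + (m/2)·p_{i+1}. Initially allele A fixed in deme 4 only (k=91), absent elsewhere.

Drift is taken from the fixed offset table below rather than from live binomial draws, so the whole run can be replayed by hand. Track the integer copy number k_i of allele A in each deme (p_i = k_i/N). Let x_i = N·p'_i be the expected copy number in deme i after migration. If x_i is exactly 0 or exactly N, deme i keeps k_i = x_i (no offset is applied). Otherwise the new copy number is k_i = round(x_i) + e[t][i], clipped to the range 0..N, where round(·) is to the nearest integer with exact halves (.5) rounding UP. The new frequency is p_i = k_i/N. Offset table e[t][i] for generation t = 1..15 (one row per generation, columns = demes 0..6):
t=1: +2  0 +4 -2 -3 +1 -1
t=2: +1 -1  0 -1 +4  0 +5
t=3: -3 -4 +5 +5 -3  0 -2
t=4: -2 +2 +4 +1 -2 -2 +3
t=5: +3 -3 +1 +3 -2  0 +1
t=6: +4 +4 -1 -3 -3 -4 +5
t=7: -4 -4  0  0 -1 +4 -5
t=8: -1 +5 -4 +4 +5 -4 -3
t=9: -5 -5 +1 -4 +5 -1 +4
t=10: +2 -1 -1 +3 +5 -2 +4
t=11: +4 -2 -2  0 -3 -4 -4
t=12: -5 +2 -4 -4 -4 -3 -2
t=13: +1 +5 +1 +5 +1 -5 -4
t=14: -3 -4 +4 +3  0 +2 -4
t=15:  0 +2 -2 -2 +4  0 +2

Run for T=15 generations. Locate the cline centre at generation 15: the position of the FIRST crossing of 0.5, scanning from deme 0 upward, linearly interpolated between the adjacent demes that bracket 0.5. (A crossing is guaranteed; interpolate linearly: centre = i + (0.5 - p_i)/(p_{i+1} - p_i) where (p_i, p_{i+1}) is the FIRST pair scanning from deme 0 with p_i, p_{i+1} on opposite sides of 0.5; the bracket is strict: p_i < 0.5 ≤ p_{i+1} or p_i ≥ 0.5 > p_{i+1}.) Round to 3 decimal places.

t=0: k=[0 0 0 0 91 0 0]
t=1: x=[0.0000 0.0000 0.0000 1.8200 87.3600 1.8200 0.0000] k=[0 0 0 0 84 3 0]
t=2: x=[0.0000 0.0000 0.0000 1.6800 80.7000 4.5600 0.0600] k=[0 0 0 1 85 5 5]
t=3: x=[0.0000 0.0000 0.0200 2.6600 81.7200 6.6000 5.0000] k=[0 0 5 8 79 7 3]
t=4: x=[0.0000 0.1000 4.9600 9.3600 76.1400 8.3600 3.0800] k=[0 2 9 10 74 6 6]
t=5: x=[0.0400 2.1000 8.8800 11.2600 71.3600 7.3600 6.0000] k=[3 0 10 14 69 7 7]
t=6: x=[2.9400 0.2600 9.8800 15.0200 66.6600 8.2400 7.0000] k=[7 4 9 12 64 4 12]
t=7: x=[6.9400 4.1600 8.9600 12.9800 61.7600 5.3600 11.8400] k=[3 0 9 13 61 9 7]
t=8: x=[2.9400 0.2400 8.9000 13.8800 59.0000 10.0000 7.0400] k=[2 5 5 18 64 6 4]
t=9: x=[2.0600 4.9400 5.2600 18.6600 61.9200 7.1200 4.0400] k=[0 0 6 15 67 6 8]
t=10: x=[0.0000 0.1200 6.0600 15.8600 64.7400 7.2600 7.9600] k=[0 0 5 19 70 5 12]
t=11: x=[0.0000 0.1000 5.1800 19.7400 67.6800 6.4400 11.8600] k=[0 0 3 20 65 2 8]
t=12: x=[0.0000 0.0600 3.2800 20.5600 62.8400 3.3800 7.8800] k=[0 2 0 17 59 0 6]
t=13: x=[0.0400 1.9200 0.3800 17.5000 56.9800 1.3000 5.8800] k=[1 7 1 23 58 0 2]
t=14: x=[1.1200 6.7600 1.5600 23.2600 56.1400 1.2000 1.9600] k=[0 3 6 26 56 3 0]
t=15: x=[0.0600 3.0000 6.3400 26.2000 54.3400 4.0000 0.0600] k=[0 5 4 24 58 4 2]

3.632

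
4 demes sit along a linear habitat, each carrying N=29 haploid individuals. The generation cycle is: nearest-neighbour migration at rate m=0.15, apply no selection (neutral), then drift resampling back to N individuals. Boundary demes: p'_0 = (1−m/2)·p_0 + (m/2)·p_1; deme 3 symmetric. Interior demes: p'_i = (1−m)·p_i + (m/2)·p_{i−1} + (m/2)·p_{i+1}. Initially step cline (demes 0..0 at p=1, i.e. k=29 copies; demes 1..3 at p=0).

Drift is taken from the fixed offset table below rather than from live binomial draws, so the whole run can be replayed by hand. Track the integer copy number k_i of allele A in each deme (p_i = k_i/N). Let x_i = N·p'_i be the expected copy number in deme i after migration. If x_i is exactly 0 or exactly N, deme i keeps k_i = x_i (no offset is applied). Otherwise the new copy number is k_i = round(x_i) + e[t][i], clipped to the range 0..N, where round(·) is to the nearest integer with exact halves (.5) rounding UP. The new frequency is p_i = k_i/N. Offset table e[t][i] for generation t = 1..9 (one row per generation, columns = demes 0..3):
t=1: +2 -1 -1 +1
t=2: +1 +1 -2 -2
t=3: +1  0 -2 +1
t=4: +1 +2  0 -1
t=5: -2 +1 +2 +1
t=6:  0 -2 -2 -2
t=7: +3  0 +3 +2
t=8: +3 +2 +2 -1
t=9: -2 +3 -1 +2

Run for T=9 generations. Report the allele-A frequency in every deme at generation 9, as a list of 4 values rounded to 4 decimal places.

t=0: k=[29 0 0 0]
t=1: x=[26.8250 2.1750 0.0000 0.0000] k=[29 1 0 0]
t=2: x=[26.9000 3.0250 0.0750 0.0000] k=[28 4 0 0]
t=3: x=[26.2000 5.5000 0.3000 0.0000] k=[27 6 0 0]
t=4: x=[25.4250 7.1250 0.4500 0.0000] k=[26 9 0 0]
t=5: x=[24.7250 9.6000 0.6750 0.0000] k=[23 11 3 0]
t=6: x=[22.1000 11.3000 3.3750 0.2250] k=[22 9 1 0]
t=7: x=[21.0250 9.3750 1.5250 0.0750] k=[24 9 5 2]
t=8: x=[22.8750 9.8250 5.0750 2.2250] k=[26 12 7 1]
t=9: x=[24.9500 12.6750 6.9250 1.4500] k=[23 16 6 3]

[0.7931, 0.5517, 0.2069, 0.1034]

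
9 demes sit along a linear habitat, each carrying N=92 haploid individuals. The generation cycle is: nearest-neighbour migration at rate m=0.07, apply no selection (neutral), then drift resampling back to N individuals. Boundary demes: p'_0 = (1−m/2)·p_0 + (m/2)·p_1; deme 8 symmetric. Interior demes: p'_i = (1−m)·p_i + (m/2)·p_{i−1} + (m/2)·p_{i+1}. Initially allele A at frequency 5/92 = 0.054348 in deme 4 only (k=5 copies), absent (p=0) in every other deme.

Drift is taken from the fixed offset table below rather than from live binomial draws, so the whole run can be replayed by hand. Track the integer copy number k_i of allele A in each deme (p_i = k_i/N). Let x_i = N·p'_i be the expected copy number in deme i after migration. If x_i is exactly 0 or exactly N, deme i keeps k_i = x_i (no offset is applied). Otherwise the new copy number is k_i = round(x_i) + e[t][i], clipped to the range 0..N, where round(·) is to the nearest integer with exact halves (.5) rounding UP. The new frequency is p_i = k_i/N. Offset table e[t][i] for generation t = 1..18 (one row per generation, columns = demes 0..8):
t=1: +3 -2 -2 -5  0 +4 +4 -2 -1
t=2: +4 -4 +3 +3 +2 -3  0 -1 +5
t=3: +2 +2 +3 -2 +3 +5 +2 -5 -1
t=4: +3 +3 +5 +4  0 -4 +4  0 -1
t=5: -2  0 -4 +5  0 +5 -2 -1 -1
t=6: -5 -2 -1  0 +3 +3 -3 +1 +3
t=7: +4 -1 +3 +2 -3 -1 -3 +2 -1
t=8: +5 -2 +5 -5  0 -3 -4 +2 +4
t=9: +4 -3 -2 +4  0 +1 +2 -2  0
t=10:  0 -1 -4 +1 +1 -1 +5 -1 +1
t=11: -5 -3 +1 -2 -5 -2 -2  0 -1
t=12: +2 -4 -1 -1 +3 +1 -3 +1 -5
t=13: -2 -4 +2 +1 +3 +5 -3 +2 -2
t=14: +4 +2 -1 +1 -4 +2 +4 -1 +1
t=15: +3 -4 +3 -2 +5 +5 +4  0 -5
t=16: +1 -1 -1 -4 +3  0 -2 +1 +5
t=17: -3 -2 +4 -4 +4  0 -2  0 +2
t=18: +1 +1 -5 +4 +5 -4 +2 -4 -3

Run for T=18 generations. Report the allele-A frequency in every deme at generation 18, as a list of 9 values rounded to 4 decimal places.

t=0: k=[0 0 0 0 5 0 0 0 0]
t=1: x=[0.0000 0.0000 0.0000 0.1750 4.6500 0.1750 0.0000 0.0000 0.0000] k=[0 0 0 0 5 4 0 0 0]
t=2: x=[0.0000 0.0000 0.0000 0.1750 4.7900 3.8950 0.1400 0.0000 0.0000] k=[0 0 0 3 7 1 0 0 0]
t=3: x=[0.0000 0.0000 0.1050 3.0350 6.6500 1.1750 0.0350 0.0000 0.0000] k=[0 0 3 1 10 6 2 0 0]
t=4: x=[0.0000 0.1050 2.8250 1.3850 9.5450 6.0000 2.0700 0.0700 0.0000] k=[0 3 8 5 10 2 6 0 0]
t=5: x=[0.1050 3.0700 7.7200 5.2800 9.5450 2.4200 5.6500 0.2100 0.0000] k=[0 3 4 10 10 7 4 0 0]
t=6: x=[0.1050 2.9300 4.1750 9.7900 9.8950 7.0000 3.9650 0.1400 0.0000] k=[0 1 3 10 13 10 1 1 0]
t=7: x=[0.0350 1.0350 3.1750 9.8600 12.7900 9.7900 1.3150 0.9650 0.0350] k=[4 0 6 12 10 9 0 3 0]
t=8: x=[3.8600 0.3500 6.0000 11.7200 10.0350 8.7200 0.4200 2.7900 0.1050] k=[9 0 11 7 10 6 0 5 4]
t=9: x=[8.6850 0.7000 10.4750 7.2450 9.7550 5.9300 0.3850 4.7900 4.0350] k=[13 0 8 11 10 7 2 3 4]
t=10: x=[12.5450 0.7350 7.8250 10.8600 9.9300 6.9300 2.2100 3.0000 3.9650] k=[13 0 4 12 11 6 7 2 5]
t=11: x=[12.5450 0.5950 4.1400 11.6850 10.8600 6.2100 6.7900 2.2800 4.8950] k=[8 0 5 10 6 4 5 2 4]
t=12: x=[7.7200 0.4550 5.0000 9.6850 6.0700 4.1050 4.8600 2.1750 3.9300] k=[10 0 4 9 9 5 2 3 0]
t=13: x=[9.6500 0.4900 4.0350 8.8250 8.8600 5.0350 2.1400 2.8600 0.1050] k=[8 0 6 10 12 10 0 5 0]
t=14: x=[7.7200 0.4900 5.9300 9.9300 11.8600 9.7200 0.5250 4.6500 0.1750] k=[12 2 5 11 8 12 5 4 1]
t=15: x=[11.6500 2.4550 5.1050 10.6850 8.2450 11.6150 5.2100 3.9300 1.1050] k=[15 0 8 9 13 17 9 4 0]
t=16: x=[14.4750 0.8050 7.7550 9.1050 13.0000 16.5800 9.1050 4.0350 0.1400] k=[15 0 7 5 16 17 7 5 5]
t=17: x=[14.4750 0.7700 6.6850 5.4550 15.6500 16.6150 7.2800 5.0700 5.0000] k=[11 0 11 1 20 17 5 5 7]
t=18: x=[10.6150 0.7700 10.2650 2.0150 19.2300 16.6850 5.4200 5.0700 6.9300] k=[12 2 5 6 24 13 7 1 4]

[0.1304, 0.0217, 0.0543, 0.0652, 0.2609, 0.1413, 0.0761, 0.0109, 0.0435]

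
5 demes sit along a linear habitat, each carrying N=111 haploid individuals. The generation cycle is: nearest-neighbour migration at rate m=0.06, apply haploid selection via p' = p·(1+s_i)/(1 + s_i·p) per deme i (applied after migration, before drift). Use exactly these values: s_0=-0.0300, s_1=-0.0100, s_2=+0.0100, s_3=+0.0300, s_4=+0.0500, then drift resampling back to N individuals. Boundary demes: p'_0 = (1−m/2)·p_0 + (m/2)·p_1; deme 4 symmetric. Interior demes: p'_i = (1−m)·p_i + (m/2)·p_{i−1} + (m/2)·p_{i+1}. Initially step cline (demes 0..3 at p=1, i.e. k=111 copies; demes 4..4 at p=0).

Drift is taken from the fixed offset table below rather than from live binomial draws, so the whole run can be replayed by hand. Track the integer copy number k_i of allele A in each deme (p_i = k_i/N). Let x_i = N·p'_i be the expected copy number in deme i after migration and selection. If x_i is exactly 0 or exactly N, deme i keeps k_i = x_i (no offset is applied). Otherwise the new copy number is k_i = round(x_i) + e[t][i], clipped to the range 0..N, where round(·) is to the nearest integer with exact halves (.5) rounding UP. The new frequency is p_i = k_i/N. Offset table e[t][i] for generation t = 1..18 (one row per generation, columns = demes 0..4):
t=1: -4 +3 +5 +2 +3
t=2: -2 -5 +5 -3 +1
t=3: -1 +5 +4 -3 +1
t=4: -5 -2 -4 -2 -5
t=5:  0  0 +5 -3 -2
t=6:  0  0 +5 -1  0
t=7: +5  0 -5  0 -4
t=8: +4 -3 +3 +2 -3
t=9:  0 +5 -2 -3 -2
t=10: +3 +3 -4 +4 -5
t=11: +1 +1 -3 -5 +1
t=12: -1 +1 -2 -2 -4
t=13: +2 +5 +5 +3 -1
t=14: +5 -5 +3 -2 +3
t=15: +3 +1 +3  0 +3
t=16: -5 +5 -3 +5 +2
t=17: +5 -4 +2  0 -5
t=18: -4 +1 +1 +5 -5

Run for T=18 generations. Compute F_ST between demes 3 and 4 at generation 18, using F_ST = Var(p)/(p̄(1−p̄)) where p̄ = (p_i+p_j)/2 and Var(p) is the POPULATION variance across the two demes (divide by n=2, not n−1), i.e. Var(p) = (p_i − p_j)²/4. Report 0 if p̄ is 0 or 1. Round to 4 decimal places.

t=0: k=[111 111 111 111 0]
t=1: x=[111.0000 111.0000 111.0000 107.7642 3.4913] k=[111 111 111 110 6]
t=2: x=[111.0000 111.0000 110.9703 107.0249 9.5368] k=[111 111 111 104 11]
t=3: x=[111.0000 111.0000 110.7921 101.6756 14.3901] k=[111 111 111 99 15]
t=4: x=[111.0000 111.0000 110.6436 97.2012 18.2520] k=[111 111 107 95 13]
t=5: x=[111.0000 110.8788 106.8004 93.3433 16.1207] k=[111 111 111 90 14]
t=6: x=[111.0000 111.0000 110.3762 88.8782 16.9696] k=[111 111 111 88 17]
t=7: x=[111.0000 111.0000 110.3168 87.1187 19.9149] k=[111 111 105 87 16]
t=8: x=[111.0000 110.8182 104.6994 85.9874 18.8823] k=[111 108 108 88 16]
t=9: x=[110.9072 108.0614 107.4345 87.0007 18.9133] k=[111 111 105 84 17]
t=10: x=[111.0000 110.8182 104.6102 83.2399 19.7910] k=[111 111 101 87 15]
t=11: x=[111.0000 110.6970 100.9711 85.8398 17.8798] k=[111 111 98 81 19]
t=12: x=[111.0000 110.6061 97.9947 80.3107 21.6991] k=[111 111 96 78 18]
t=13: x=[111.0000 110.5455 96.0393 77.4361 20.6062] k=[111 111 101 80 20]
t=14: x=[111.0000 110.6970 100.7628 79.5011 22.6674] k=[111 106 104 78 26]
t=15: x=[110.8454 106.0426 103.3512 77.9106 28.5832] k=[111 107 106 78 32]
t=16: x=[110.8763 107.0519 105.2445 78.1478 34.5298] k=[106 111 102 83 37]
t=17: x=[106.0067 110.5758 101.7844 82.8161 39.6141] k=[111 107 104 83 35]
t=18: x=[110.8763 106.9913 103.5296 82.8161 37.6441] k=[107 108 105 88 33]

0.2475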